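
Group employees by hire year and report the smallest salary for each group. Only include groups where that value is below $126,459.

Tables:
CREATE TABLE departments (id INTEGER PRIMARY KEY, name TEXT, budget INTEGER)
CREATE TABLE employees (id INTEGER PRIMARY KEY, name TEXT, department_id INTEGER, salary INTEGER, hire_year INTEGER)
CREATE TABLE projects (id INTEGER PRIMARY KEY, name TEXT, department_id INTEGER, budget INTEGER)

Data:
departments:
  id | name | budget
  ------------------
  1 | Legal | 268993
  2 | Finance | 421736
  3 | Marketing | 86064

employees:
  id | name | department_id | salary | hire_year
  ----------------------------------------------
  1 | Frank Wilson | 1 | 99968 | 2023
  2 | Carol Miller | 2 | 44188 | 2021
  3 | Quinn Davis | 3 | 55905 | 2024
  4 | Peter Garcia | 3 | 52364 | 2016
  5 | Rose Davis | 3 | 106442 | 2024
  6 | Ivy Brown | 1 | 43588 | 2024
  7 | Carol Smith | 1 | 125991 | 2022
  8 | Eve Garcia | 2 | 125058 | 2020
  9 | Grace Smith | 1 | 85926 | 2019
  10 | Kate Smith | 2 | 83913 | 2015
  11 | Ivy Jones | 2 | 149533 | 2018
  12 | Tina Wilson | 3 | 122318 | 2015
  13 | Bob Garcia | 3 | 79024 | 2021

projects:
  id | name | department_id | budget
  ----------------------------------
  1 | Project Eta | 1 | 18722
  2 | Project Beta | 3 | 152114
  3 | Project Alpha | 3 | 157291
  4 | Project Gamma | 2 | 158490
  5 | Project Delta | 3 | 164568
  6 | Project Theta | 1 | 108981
SELECT hire_year, MIN(salary) AS min_salary FROM employees GROUP BY hire_year HAVING MIN(salary) < 126459

Execution result:
hire_year | min_salary
2015 | 83913
2016 | 52364
2019 | 85926
2020 | 125058
2021 | 44188
2022 | 125991
2023 | 99968
2024 | 43588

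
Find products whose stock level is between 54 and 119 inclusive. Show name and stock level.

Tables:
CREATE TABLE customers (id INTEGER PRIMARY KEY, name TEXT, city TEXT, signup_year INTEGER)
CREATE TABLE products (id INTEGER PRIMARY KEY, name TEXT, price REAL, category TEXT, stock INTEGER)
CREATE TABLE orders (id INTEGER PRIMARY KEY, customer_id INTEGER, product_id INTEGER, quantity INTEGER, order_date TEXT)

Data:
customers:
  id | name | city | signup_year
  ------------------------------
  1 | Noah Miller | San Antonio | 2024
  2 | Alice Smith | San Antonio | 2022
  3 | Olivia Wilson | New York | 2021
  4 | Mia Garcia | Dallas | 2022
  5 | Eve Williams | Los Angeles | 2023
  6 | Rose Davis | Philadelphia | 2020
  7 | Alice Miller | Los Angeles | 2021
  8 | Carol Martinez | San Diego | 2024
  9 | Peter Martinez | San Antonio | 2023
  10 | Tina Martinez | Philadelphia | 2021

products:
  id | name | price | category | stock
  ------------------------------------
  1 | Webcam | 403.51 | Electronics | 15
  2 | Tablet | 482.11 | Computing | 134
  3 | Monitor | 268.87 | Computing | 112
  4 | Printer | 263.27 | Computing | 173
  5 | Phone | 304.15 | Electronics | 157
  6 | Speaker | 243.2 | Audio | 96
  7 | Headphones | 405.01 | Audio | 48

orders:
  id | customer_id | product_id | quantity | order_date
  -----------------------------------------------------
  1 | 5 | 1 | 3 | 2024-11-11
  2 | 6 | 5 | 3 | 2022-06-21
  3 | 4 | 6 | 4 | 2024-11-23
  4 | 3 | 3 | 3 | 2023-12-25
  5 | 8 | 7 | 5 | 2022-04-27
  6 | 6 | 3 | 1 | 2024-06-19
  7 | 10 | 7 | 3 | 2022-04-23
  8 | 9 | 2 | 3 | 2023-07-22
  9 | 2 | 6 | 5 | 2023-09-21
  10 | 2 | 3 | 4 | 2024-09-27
SELECT name, stock FROM products WHERE stock BETWEEN 54 AND 119

Execution result:
name | stock
Monitor | 112
Speaker | 96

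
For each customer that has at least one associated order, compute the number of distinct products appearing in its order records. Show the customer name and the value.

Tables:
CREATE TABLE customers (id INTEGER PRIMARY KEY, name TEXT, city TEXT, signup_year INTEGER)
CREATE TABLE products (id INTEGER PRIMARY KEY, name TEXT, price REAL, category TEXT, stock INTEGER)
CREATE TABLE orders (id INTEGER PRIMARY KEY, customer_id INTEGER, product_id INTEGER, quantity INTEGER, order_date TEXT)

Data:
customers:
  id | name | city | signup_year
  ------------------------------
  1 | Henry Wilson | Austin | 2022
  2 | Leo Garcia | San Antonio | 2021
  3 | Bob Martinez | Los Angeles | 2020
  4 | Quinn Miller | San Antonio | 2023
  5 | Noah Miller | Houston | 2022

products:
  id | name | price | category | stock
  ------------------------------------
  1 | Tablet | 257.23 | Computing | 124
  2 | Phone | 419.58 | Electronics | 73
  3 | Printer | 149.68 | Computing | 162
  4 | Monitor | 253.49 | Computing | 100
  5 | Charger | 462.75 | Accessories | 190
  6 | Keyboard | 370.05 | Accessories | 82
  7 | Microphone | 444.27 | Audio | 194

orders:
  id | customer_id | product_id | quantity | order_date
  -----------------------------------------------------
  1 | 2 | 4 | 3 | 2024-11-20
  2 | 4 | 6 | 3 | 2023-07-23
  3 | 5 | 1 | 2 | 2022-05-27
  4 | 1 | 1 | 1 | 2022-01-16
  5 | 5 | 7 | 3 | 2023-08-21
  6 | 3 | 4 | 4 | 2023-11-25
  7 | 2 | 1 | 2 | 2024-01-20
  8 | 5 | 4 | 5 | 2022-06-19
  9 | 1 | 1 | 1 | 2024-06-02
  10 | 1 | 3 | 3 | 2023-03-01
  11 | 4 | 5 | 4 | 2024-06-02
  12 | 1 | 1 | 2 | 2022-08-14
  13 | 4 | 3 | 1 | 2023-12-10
SELECT p.name, COUNT(DISTINCT c.product_id) AS distinct_product_count FROM orders c JOIN customers p ON c.customer_id = p.id GROUP BY p.id, p.name

Execution result:
name | distinct_product_count
Henry Wilson | 2
Leo Garcia | 2
Bob Martinez | 1
Quinn Miller | 3
Noah Miller | 3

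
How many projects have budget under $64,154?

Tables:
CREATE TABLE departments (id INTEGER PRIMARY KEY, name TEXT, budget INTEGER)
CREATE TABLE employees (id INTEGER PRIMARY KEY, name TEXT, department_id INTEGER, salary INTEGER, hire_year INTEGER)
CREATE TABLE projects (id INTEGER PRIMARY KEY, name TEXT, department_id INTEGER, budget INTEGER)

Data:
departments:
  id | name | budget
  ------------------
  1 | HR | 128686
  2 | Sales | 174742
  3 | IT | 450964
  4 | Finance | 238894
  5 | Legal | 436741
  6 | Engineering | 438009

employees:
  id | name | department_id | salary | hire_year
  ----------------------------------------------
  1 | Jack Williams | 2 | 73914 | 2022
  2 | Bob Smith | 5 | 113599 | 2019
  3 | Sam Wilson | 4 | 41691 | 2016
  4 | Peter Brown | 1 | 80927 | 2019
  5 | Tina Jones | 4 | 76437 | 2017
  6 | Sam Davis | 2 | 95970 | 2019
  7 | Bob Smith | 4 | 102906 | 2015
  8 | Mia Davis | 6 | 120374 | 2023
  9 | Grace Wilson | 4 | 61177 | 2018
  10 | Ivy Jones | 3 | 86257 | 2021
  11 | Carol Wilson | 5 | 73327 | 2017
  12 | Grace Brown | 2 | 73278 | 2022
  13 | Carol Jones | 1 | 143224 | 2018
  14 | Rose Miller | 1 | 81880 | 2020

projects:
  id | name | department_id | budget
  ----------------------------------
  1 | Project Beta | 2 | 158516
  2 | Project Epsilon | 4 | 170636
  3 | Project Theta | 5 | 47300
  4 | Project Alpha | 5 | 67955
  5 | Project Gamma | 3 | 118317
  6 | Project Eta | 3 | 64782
SELECT COUNT(*) FROM projects WHERE budget < 64154

Execution result:
1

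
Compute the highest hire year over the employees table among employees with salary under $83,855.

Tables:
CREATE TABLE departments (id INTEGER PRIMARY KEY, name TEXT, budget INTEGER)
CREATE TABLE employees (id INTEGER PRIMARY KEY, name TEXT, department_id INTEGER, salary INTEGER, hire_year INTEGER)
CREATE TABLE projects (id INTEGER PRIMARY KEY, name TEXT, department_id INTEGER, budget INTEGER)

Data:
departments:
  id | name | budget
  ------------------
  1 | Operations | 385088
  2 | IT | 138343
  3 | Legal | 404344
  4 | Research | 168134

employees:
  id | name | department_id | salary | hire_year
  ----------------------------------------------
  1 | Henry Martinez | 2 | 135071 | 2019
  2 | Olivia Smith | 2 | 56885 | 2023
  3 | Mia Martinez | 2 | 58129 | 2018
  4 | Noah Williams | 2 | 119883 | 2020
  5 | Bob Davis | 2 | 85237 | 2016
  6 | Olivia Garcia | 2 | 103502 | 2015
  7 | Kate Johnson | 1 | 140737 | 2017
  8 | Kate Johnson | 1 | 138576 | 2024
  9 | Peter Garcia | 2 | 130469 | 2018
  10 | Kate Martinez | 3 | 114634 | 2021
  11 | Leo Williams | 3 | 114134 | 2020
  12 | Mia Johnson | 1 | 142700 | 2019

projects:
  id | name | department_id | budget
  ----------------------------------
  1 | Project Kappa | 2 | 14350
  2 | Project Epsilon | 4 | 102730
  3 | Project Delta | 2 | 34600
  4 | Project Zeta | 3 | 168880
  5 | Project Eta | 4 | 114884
SELECT MAX(hire_year) FROM employees WHERE salary < 83855

Execution result:
2023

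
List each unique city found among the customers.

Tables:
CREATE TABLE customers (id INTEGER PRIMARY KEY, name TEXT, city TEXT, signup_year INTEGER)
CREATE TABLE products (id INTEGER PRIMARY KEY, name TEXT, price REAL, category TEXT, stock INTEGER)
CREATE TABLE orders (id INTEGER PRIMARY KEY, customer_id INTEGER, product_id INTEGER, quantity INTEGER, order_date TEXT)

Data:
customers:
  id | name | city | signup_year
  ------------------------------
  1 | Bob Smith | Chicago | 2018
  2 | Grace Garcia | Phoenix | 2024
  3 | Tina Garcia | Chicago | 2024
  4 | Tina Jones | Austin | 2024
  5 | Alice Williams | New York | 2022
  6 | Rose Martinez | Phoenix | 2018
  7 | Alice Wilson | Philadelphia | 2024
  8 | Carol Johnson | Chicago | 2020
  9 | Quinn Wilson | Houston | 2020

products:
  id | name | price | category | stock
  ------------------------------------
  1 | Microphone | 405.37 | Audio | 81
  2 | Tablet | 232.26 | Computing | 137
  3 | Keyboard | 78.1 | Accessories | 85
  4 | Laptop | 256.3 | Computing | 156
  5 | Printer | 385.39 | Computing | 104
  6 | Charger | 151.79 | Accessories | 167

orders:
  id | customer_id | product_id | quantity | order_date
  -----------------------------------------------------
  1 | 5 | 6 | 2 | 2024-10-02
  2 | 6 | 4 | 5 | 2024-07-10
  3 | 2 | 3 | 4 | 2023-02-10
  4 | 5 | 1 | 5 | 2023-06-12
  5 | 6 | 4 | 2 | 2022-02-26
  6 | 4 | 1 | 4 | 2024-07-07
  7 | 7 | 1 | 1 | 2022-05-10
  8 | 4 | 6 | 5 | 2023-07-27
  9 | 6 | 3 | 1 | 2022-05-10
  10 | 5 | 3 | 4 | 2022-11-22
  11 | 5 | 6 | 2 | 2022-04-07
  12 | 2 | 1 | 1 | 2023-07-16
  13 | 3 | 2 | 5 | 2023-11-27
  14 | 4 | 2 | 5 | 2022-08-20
SELECT DISTINCT city FROM customers

Execution result:
city
Chicago
Phoenix
Austin
New York
Philadelphia
Houston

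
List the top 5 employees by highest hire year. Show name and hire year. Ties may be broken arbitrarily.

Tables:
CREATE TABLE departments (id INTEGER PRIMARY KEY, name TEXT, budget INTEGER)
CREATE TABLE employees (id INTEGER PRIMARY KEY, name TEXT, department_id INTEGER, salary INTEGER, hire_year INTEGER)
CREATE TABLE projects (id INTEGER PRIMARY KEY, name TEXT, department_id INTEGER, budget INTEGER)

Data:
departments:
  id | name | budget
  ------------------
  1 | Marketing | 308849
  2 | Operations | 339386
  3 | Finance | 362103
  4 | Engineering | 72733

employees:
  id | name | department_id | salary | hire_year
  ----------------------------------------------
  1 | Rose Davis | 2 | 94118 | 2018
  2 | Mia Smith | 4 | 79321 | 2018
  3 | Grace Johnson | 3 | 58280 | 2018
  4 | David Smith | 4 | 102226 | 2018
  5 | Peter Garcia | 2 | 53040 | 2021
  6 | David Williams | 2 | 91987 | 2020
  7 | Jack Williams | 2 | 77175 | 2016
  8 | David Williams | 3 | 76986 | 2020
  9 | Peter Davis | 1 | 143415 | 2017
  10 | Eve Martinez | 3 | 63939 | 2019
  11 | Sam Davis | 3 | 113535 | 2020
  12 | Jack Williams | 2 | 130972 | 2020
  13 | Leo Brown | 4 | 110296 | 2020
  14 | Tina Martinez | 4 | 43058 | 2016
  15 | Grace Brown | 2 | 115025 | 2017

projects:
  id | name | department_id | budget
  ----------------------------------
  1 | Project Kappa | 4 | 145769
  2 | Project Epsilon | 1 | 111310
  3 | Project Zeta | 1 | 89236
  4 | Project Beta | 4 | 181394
SELECT name, hire_year FROM employees ORDER BY hire_year DESC LIMIT 5

Execution result:
name | hire_year
Peter Garcia | 2021
David Williams | 2020
David Williams | 2020
Sam Davis | 2020
Jack Williams | 2020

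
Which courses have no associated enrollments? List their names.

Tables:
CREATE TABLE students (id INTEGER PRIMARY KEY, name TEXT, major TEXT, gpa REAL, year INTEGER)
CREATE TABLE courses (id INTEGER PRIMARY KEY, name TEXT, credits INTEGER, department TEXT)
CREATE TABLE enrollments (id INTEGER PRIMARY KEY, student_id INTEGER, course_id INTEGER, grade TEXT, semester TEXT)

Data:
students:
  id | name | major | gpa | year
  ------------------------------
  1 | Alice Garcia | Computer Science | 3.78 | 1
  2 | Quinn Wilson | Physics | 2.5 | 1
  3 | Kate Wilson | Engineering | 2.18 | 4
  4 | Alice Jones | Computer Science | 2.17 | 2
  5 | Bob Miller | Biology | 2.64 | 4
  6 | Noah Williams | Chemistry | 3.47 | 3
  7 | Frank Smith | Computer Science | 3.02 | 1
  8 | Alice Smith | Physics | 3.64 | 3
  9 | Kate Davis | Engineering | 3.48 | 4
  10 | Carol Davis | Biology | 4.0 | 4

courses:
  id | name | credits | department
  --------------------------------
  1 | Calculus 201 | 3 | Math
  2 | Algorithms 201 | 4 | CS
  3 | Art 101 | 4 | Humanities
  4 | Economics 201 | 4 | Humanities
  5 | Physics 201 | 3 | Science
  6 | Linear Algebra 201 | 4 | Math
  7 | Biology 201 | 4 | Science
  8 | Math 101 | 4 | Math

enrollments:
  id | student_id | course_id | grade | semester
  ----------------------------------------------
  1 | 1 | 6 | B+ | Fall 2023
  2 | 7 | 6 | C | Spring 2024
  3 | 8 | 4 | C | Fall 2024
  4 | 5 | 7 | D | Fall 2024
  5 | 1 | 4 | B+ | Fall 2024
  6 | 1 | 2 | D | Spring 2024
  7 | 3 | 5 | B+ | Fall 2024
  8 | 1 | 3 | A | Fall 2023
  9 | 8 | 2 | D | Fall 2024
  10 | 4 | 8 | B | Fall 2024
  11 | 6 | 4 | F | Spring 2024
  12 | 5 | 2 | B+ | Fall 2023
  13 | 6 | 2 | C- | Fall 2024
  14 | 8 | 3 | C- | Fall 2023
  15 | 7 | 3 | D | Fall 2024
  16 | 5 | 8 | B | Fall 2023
SELECT p.name FROM courses p LEFT JOIN enrollments c ON c.course_id = p.id WHERE c.id IS NULL

Execution result:
Calculus 201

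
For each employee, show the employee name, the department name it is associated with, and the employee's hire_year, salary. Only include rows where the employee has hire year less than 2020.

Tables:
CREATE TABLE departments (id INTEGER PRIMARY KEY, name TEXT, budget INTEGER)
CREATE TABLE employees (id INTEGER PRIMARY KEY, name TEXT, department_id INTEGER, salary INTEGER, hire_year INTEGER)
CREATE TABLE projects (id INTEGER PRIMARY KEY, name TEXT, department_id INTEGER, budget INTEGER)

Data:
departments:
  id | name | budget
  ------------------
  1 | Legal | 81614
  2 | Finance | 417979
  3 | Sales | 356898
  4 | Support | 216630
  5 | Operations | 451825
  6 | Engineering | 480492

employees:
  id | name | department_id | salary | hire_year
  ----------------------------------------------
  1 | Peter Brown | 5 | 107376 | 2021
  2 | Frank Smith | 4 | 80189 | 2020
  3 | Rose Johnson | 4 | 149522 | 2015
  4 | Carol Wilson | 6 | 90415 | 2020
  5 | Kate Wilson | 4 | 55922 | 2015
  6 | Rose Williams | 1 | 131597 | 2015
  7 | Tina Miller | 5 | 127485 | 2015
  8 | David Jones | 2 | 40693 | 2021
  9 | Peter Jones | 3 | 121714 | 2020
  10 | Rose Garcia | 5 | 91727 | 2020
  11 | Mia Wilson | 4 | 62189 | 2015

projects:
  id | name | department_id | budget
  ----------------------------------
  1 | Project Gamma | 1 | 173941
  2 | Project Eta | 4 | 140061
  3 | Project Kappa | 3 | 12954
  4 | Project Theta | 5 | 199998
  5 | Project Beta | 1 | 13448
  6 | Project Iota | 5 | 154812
SELECT c.name, p.name AS department, c.hire_year, c.salary FROM employees c JOIN departments p ON c.department_id = p.id WHERE c.hire_year < 2020

Execution result:
name | department | hire_year | salary
Rose Johnson | Support | 2015 | 149522
Kate Wilson | Support | 2015 | 55922
Rose Williams | Legal | 2015 | 131597
Tina Miller | Operations | 2015 | 127485
Mia Wilson | Support | 2015 | 62189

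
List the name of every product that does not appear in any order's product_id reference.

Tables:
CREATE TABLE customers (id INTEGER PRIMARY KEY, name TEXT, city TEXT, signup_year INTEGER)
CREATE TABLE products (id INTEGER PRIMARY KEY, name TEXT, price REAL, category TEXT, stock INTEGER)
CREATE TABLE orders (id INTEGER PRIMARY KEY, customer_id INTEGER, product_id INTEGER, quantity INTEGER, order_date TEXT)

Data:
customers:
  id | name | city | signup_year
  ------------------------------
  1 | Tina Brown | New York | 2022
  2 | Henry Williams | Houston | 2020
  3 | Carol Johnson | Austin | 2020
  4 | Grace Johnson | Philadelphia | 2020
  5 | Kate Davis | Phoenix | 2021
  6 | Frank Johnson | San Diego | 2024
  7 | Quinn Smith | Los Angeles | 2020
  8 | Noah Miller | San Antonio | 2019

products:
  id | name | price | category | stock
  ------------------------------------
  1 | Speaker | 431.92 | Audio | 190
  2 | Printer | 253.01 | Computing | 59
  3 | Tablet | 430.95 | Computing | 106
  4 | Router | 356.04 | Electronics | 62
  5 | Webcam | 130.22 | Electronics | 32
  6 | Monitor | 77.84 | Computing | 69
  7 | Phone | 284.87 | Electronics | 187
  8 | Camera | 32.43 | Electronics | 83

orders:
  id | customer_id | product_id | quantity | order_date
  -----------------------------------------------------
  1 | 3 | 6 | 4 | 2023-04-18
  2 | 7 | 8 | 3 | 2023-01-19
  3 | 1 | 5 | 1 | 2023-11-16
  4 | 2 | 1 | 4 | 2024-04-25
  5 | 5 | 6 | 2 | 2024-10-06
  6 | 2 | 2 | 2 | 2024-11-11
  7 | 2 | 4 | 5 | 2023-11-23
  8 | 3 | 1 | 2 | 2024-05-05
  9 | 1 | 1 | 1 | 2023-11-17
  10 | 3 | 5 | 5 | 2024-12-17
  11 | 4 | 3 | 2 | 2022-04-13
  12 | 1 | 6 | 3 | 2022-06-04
SELECT p.name FROM products p LEFT JOIN orders c ON c.product_id = p.id WHERE c.id IS NULL

Execution result:
Phone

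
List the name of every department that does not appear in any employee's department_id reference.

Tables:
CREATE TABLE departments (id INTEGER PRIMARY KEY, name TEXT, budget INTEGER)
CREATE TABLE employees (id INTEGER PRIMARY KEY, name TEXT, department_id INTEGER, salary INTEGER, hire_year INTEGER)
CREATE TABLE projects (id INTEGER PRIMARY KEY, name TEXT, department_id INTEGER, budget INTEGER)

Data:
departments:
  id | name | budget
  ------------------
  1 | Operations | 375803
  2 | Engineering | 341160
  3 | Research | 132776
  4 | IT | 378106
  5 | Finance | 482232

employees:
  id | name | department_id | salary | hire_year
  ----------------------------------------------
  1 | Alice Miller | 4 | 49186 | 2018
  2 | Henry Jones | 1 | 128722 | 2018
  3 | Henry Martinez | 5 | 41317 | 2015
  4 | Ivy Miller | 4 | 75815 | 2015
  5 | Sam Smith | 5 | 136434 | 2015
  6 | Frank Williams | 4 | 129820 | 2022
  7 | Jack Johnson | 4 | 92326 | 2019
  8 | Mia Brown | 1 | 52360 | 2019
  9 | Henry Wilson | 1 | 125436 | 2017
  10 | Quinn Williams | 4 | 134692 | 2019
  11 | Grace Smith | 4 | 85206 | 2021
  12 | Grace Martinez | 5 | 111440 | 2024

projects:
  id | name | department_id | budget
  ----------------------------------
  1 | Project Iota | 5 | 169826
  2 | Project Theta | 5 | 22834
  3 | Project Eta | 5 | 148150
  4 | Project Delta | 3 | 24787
SELECT p.name FROM departments p LEFT JOIN employees c ON c.department_id = p.id WHERE c.id IS NULL

Execution result:
name
Engineering
Research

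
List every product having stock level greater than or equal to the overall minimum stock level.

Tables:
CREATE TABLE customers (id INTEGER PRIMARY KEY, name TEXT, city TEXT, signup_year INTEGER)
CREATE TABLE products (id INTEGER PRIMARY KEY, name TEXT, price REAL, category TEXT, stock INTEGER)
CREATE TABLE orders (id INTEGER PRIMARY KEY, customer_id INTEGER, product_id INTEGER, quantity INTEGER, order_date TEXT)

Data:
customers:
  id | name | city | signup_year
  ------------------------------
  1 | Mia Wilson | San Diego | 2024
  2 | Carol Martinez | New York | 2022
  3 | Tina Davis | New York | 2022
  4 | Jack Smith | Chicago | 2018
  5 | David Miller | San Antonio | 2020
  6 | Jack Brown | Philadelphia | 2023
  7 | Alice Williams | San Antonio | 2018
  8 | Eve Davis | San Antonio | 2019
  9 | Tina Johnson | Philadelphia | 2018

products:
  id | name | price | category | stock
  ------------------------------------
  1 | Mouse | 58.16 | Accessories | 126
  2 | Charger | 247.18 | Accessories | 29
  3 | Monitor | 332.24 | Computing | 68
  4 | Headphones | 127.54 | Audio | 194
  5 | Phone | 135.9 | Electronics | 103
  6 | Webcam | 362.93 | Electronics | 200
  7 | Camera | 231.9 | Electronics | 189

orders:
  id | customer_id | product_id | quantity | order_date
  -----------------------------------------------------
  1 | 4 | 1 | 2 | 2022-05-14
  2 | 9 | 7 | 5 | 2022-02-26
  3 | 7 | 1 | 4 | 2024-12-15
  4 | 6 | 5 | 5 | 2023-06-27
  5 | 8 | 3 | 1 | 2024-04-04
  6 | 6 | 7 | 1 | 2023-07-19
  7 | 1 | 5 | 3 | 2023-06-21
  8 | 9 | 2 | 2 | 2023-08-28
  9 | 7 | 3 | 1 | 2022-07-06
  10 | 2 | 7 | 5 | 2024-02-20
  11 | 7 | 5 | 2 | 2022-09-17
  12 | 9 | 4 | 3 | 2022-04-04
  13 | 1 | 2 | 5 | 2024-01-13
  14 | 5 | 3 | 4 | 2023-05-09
SELECT name, stock FROM products WHERE stock >= (SELECT MIN(stock) FROM products)

Execution result:
name | stock
Mouse | 126
Charger | 29
Monitor | 68
Headphones | 194
Phone | 103
Webcam | 200
Camera | 189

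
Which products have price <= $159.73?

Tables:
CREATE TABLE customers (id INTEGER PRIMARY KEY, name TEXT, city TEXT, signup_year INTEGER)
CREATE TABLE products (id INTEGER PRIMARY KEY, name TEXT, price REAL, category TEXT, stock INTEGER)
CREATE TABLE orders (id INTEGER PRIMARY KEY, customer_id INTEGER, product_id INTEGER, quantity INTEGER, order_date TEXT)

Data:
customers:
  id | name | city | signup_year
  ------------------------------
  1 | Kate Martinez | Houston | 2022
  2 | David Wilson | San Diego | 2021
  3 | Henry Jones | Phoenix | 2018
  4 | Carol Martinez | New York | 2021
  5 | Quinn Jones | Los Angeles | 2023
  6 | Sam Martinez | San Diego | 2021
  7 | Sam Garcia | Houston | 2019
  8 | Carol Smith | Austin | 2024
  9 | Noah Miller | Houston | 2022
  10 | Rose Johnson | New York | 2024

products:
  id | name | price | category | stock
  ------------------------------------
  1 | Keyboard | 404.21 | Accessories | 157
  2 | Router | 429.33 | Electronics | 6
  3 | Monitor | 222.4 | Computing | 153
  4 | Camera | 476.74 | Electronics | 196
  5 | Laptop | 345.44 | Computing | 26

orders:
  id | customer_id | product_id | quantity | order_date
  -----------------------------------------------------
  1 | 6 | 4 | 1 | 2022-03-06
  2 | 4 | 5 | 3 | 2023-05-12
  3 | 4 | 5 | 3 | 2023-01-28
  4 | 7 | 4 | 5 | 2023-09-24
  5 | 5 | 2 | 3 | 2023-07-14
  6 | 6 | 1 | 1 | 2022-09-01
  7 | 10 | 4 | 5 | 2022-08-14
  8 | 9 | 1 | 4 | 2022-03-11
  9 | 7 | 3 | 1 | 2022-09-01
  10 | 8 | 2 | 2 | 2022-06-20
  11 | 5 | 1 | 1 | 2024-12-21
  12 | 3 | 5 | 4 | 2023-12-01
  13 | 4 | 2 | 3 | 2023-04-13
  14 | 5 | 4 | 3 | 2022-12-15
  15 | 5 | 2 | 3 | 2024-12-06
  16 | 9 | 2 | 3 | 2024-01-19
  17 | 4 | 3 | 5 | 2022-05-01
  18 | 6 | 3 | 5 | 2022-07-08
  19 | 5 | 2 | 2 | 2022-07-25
SELECT name, price FROM products WHERE price <= 159.73

Execution result:
(no rows)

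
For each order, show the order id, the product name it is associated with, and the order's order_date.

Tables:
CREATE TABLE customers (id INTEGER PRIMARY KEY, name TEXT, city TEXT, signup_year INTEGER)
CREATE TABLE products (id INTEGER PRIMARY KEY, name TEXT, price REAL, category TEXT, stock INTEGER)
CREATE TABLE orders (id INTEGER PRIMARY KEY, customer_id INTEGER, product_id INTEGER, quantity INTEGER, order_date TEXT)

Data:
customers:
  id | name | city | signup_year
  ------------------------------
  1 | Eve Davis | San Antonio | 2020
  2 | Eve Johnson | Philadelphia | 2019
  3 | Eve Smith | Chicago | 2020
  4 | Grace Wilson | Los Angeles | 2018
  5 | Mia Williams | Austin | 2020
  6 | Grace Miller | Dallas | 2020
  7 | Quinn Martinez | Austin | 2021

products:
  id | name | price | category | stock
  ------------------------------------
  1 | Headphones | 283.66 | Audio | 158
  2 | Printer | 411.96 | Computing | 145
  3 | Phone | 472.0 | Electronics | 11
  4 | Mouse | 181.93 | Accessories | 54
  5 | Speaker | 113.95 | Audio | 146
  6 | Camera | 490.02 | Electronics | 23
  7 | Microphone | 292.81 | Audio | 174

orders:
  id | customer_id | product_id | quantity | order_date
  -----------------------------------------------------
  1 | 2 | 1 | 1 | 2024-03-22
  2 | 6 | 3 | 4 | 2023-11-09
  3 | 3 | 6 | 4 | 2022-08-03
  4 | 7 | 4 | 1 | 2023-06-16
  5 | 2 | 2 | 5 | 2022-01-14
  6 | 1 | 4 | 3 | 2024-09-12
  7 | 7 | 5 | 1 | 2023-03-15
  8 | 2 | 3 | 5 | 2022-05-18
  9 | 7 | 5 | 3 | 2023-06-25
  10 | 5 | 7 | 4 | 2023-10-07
SELECT c.id, p.name AS product, c.order_date FROM orders c JOIN products p ON c.product_id = p.id

Execution result:
id | product | order_date
1 | Headphones | 2024-03-22
2 | Phone | 2023-11-09
3 | Camera | 2022-08-03
4 | Mouse | 2023-06-16
5 | Printer | 2022-01-14
6 | Mouse | 2024-09-12
7 | Speaker | 2023-03-15
8 | Phone | 2022-05-18
9 | Speaker | 2023-06-25
10 | Microphone | 2023-10-07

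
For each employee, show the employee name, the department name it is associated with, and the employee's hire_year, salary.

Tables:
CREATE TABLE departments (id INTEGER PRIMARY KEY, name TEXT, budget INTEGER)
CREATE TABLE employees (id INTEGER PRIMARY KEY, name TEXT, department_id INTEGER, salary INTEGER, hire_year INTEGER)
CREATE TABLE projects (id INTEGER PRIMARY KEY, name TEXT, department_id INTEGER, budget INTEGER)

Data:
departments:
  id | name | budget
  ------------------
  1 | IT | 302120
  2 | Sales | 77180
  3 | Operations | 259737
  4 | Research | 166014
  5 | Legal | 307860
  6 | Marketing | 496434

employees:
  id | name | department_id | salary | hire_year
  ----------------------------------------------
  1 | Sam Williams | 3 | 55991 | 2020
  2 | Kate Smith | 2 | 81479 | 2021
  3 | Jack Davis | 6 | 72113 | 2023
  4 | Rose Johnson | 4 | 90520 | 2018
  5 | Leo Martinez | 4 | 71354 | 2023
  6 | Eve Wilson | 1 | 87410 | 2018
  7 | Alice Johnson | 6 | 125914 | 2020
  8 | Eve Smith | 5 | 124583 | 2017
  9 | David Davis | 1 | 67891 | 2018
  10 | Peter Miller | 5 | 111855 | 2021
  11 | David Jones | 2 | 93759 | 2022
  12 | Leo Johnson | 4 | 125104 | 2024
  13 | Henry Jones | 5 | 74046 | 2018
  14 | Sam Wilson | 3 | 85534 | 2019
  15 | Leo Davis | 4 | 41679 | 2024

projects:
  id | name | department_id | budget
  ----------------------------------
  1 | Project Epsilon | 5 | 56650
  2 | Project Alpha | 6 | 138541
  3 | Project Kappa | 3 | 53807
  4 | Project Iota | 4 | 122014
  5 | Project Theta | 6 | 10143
SELECT c.name, p.name AS department, c.hire_year, c.salary FROM employees c JOIN departments p ON c.department_id = p.id

Execution result:
name | department | hire_year | salary
Sam Williams | Operations | 2020 | 55991
Kate Smith | Sales | 2021 | 81479
Jack Davis | Marketing | 2023 | 72113
Rose Johnson | Research | 2018 | 90520
Leo Martinez | Research | 2023 | 71354
Eve Wilson | IT | 2018 | 87410
Alice Johnson | Marketing | 2020 | 125914
Eve Smith | Legal | 2017 | 124583
David Davis | IT | 2018 | 67891
Peter Miller | Legal | 2021 | 111855
David Jones | Sales | 2022 | 93759
Leo Johnson | Research | 2024 | 125104
Henry Jones | Legal | 2018 | 74046
Sam Wilson | Operations | 2019 | 85534
Leo Davis | Research | 2024 | 41679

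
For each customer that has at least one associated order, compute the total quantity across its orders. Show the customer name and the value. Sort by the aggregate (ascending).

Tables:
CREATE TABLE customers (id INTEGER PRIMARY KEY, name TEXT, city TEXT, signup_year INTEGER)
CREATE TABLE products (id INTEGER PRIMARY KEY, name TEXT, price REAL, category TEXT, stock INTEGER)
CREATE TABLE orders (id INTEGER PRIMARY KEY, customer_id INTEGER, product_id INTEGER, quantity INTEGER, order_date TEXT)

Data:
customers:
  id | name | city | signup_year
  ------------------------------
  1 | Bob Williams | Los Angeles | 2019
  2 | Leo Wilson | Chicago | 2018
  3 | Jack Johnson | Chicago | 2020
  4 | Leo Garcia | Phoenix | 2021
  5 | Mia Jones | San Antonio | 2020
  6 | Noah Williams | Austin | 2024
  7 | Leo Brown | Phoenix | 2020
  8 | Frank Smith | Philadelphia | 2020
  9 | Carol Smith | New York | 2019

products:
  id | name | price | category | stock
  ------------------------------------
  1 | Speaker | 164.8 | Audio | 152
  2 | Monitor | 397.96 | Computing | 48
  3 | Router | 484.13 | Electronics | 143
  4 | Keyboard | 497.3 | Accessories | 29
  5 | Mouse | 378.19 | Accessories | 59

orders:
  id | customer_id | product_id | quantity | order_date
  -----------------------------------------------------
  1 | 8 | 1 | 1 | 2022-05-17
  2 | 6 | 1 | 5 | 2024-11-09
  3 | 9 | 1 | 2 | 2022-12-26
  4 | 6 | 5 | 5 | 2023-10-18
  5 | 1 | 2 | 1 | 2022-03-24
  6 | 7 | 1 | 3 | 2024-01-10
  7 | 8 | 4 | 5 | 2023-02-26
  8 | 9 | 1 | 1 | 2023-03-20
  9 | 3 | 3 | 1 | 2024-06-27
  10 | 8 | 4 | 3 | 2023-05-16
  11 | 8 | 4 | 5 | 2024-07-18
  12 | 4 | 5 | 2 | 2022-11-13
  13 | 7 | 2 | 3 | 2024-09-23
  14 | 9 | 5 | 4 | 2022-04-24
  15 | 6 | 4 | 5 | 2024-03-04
SELECT p.name, SUM(c.quantity) AS sum_quantity FROM orders c JOIN customers p ON c.customer_id = p.id GROUP BY p.id, p.name ORDER BY sum_quantity ASC

Execution result:
name | sum_quantity
Bob Williams | 1
Jack Johnson | 1
Leo Garcia | 2
Leo Brown | 6
Carol Smith | 7
Frank Smith | 14
Noah Williams | 15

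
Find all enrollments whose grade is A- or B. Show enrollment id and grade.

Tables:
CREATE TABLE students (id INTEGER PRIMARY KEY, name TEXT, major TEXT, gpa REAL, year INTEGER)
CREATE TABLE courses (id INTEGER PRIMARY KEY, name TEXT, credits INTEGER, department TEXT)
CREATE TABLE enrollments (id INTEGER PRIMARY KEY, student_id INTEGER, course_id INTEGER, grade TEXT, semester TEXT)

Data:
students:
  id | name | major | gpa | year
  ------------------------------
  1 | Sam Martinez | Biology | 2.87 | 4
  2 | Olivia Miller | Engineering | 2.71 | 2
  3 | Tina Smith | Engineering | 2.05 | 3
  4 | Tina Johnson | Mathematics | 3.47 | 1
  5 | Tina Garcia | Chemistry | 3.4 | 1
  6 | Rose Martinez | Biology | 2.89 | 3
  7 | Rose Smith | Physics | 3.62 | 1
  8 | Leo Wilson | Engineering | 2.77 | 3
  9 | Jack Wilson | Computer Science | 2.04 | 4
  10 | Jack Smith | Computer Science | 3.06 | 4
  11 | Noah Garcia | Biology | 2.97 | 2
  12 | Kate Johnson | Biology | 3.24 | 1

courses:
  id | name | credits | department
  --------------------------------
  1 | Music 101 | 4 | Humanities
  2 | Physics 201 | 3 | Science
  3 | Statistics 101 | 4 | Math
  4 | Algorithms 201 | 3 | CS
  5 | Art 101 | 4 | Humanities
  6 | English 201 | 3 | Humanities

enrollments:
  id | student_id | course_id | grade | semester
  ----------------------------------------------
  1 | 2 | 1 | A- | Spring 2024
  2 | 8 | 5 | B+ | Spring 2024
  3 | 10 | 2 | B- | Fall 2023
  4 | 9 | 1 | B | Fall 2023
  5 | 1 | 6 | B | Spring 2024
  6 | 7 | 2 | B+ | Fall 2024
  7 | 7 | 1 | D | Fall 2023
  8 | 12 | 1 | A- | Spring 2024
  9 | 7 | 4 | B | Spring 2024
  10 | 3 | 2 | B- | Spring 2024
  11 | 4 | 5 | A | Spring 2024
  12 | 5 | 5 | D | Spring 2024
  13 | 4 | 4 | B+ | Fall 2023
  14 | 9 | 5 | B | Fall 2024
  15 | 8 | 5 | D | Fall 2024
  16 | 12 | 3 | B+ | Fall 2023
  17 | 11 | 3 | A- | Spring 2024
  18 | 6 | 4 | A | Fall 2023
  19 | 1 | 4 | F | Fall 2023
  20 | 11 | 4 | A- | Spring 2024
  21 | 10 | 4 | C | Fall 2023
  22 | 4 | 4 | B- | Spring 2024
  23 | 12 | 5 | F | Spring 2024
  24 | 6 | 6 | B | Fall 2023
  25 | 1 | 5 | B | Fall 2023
SELECT id, grade FROM enrollments WHERE grade IN ('A-', 'B')

Execution result:
id | grade
1 | A-
4 | B
5 | B
8 | A-
9 | B
14 | B
17 | A-
20 | A-
24 | B
25 | B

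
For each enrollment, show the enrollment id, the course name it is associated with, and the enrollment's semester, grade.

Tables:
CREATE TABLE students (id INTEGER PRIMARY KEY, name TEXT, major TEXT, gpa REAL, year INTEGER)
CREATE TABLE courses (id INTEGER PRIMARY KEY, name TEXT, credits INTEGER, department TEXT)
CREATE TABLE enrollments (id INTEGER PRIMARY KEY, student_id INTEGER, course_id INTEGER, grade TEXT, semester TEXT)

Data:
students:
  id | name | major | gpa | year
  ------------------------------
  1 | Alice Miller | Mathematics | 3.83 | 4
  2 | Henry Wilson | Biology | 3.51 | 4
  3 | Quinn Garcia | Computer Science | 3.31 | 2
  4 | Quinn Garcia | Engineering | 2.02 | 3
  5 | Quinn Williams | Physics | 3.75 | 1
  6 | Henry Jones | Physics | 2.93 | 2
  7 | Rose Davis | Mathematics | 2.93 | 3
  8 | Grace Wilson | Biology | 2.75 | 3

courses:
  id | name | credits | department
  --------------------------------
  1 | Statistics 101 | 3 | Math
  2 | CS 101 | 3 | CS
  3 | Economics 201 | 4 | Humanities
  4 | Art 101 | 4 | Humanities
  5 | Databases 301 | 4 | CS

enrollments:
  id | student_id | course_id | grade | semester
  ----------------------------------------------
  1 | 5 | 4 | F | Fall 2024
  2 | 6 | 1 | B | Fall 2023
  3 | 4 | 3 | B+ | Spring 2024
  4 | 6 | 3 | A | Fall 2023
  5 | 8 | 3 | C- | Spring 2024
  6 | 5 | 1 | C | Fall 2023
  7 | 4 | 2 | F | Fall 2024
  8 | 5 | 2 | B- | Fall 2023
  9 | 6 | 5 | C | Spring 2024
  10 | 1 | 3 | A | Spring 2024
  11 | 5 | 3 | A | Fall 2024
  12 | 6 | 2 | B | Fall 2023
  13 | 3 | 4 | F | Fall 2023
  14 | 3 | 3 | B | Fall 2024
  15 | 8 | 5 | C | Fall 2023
SELECT c.id, p.name AS course, c.semester, c.grade FROM enrollments c JOIN courses p ON c.course_id = p.id

Execution result:
id | course | semester | grade
1 | Art 101 | Fall 2024 | F
2 | Statistics 101 | Fall 2023 | B
3 | Economics 201 | Spring 2024 | B+
4 | Economics 201 | Fall 2023 | A
5 | Economics 201 | Spring 2024 | C-
6 | Statistics 101 | Fall 2023 | C
7 | CS 101 | Fall 2024 | F
8 | CS 101 | Fall 2023 | B-
9 | Databases 301 | Spring 2024 | C
10 | Economics 201 | Spring 2024 | A
11 | Economics 201 | Fall 2024 | A
12 | CS 101 | Fall 2023 | B
13 | Art 101 | Fall 2023 | F
14 | Economics 201 | Fall 2024 | B
15 | Databases 301 | Fall 2023 | C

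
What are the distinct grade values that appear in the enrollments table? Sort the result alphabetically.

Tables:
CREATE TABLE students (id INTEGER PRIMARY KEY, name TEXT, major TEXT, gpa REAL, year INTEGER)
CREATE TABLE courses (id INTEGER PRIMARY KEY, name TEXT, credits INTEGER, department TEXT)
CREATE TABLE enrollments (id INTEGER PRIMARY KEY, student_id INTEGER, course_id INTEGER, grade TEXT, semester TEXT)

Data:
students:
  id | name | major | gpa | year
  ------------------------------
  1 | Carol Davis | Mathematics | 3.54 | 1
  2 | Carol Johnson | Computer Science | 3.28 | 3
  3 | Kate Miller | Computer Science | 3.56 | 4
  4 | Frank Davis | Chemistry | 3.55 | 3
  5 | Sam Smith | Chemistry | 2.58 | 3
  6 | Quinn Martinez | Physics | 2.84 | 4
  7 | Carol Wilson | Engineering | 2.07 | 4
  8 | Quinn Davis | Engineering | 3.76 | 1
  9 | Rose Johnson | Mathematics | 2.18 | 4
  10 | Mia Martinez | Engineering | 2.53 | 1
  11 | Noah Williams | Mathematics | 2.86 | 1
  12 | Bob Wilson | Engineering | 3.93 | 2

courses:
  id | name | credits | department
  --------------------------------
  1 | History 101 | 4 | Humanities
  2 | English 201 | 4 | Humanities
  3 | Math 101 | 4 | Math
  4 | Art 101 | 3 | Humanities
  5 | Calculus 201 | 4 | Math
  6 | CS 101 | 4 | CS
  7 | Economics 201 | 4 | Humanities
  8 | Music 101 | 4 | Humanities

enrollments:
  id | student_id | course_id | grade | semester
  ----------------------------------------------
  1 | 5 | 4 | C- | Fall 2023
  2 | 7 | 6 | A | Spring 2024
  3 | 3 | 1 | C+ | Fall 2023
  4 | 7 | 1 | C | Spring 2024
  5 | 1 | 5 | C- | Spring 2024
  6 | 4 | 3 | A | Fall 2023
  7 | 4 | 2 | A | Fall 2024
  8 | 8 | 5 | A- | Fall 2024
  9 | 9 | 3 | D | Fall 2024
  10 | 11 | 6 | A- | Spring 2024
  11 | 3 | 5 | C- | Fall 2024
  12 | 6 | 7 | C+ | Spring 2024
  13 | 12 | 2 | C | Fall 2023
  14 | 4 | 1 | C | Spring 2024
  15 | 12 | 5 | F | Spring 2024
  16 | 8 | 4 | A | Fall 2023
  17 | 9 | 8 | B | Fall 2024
SELECT DISTINCT grade FROM enrollments ORDER BY grade

Execution result:
grade
A
A-
B
C
C+
C-
D
F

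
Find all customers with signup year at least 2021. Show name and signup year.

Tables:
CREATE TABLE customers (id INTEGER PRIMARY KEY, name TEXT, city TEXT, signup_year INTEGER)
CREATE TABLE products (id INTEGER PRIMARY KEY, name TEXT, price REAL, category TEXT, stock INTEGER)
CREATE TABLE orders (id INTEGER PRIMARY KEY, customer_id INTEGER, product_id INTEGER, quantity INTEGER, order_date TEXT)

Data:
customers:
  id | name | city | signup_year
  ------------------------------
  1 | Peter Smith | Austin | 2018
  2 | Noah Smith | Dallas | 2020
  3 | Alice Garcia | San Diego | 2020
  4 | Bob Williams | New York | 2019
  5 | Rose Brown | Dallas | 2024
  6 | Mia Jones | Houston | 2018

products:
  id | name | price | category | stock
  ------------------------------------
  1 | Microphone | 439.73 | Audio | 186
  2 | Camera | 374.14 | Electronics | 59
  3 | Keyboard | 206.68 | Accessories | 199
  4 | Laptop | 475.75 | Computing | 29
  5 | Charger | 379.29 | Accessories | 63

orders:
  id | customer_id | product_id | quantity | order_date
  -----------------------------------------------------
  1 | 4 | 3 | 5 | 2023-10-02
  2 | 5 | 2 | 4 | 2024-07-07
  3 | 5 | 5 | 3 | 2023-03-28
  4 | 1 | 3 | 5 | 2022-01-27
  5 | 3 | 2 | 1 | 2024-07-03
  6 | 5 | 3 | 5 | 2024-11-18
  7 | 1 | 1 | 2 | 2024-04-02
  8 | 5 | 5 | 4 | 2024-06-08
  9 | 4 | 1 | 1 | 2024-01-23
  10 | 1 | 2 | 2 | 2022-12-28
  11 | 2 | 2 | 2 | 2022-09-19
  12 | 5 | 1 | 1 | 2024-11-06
SELECT name, signup_year FROM customers WHERE signup_year >= 2021

Execution result:
name | signup_year
Rose Brown | 2024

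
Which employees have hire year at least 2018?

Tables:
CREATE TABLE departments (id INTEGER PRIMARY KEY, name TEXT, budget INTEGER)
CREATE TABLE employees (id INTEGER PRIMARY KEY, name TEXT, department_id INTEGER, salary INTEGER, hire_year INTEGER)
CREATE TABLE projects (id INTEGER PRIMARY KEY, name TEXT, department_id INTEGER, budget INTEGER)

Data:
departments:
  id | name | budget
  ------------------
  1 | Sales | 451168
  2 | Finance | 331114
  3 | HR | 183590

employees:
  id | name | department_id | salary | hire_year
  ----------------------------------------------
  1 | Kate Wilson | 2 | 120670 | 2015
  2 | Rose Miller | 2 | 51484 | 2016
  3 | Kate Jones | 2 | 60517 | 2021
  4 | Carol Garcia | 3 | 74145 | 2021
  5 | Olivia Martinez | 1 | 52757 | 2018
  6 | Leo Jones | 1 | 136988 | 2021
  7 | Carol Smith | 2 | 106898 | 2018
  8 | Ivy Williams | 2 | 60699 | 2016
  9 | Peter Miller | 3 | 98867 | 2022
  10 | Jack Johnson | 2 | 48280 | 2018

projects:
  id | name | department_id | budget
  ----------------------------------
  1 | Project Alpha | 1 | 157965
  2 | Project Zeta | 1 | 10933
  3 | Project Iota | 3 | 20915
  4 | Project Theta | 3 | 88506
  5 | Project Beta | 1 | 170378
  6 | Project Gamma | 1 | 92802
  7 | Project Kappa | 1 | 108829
SELECT name, hire_year FROM employees WHERE hire_year >= 2018

Execution result:
name | hire_year
Kate Jones | 2021
Carol Garcia | 2021
Olivia Martinez | 2018
Leo Jones | 2021
Carol Smith | 2018
Peter Miller | 2022
Jack Johnson | 2018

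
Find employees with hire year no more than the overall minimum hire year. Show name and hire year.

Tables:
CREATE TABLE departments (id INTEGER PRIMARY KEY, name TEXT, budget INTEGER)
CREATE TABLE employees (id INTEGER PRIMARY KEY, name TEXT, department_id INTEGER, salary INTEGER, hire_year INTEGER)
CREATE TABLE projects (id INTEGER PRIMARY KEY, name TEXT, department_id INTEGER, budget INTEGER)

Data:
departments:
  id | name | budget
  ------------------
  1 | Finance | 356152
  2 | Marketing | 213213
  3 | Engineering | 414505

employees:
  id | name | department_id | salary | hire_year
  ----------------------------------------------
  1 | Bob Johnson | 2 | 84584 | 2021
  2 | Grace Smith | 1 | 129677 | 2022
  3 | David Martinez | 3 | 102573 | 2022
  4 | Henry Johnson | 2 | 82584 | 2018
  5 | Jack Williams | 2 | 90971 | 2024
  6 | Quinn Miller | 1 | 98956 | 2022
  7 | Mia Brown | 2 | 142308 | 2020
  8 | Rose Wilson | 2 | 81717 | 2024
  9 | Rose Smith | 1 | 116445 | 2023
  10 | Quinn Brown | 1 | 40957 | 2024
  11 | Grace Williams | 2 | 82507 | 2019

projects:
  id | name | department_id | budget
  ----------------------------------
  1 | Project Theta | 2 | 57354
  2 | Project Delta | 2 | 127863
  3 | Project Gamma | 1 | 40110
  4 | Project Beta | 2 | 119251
SELECT name, hire_year FROM employees WHERE hire_year <= (SELECT MIN(hire_year) FROM employees)

Execution result:
name | hire_year
Henry Johnson | 2018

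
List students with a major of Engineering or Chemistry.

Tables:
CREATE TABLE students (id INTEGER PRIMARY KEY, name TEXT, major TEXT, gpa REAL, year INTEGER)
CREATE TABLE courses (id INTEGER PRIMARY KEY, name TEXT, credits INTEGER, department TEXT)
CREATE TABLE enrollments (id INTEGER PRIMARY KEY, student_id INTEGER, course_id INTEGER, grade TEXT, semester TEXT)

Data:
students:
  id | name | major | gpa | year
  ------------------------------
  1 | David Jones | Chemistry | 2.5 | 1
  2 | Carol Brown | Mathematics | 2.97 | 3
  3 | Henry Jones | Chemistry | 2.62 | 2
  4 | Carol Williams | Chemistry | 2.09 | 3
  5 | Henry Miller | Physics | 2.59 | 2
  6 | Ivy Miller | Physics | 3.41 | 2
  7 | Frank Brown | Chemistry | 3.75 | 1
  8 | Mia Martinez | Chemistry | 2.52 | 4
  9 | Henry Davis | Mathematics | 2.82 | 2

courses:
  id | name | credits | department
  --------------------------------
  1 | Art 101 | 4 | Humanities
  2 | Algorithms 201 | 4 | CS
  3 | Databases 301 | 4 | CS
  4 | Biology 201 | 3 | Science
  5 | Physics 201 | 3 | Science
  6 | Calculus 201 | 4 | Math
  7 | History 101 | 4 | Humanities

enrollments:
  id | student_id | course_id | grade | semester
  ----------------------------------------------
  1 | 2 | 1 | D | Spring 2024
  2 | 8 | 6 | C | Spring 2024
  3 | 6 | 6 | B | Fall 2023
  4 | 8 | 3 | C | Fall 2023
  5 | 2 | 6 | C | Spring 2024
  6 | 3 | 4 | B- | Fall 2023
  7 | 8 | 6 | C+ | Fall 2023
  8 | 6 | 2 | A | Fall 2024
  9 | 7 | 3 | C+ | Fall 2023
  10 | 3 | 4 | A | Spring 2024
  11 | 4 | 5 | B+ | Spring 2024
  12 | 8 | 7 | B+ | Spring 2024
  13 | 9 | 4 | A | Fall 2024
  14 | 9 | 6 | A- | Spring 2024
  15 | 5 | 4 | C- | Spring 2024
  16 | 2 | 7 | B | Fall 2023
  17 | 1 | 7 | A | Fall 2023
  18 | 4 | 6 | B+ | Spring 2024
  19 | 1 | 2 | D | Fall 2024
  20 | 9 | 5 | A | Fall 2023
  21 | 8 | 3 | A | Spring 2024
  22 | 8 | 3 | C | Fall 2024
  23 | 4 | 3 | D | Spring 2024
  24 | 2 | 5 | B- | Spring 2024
SELECT name, major FROM students WHERE major IN ('Engineering', 'Chemistry')

Execution result:
name | major
David Jones | Chemistry
Henry Jones | Chemistry
Carol Williams | Chemistry
Frank Brown | Chemistry
Mia Martinez | Chemistry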